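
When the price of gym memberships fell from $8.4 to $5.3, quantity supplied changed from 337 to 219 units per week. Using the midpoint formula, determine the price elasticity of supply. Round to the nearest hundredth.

0.94

%Δq = (219 − 337)/[(337 + 219)/2] = -118/278 ≈ -0.4245.
%Δp = (5.3 − 8.4)/[(8.4 + 5.3)/2] = -3.1/6.85 ≈ -0.4526.
Arc elasticity E = %Δq/%Δp ≈ -0.4245/-0.4526 ≈ 0.94.
|E| < 1: supply is inelastic over this range.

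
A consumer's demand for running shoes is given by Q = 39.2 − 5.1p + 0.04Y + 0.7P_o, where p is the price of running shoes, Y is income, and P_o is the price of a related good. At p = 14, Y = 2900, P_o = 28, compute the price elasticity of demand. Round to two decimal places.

-0.69

At the given point, Q = 39.2 − 5.1(14) + 0.04(2900) + 0.7(28) = 39.2 − 71.4 + 116 + 19.6 = 103.4.
∂Q/∂p = −5.1, so E_p = (−5.1)·(14/103.4) ≈ -0.69.
|E_p| < 1: demand is inelastic.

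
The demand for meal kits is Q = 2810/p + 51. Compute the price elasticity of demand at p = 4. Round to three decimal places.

-0.932

At p = 4, Q = 753.5.
dQ/dp = −2810/p² = −175.625.
Point elasticity E = (dQ/dp)·(p/Q) = -175.625 × 4/753.5 ≈ -0.932.
|E| < 1, so demand is inelastic at this price.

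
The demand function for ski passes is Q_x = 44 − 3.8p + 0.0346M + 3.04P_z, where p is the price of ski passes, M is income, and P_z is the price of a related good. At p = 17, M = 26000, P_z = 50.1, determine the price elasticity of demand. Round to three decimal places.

Q_x = 44 − 3.8(17) + 0.0346(26000) + 3.04(50.1) = 44 − 64.6 + 899.6 + 152.304 = 1031.304.
∂Q_x/∂p = −3.8, so E_p = (−3.8)·(17/1031.304) ≈ -0.063.
|E_p| < 1: demand is inelastic.

-0.063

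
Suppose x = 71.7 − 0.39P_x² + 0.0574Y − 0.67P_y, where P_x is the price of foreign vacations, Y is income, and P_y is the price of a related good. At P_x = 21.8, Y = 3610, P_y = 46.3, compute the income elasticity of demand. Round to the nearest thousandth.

Evaluating quantity at (P_x, Y, P_y) gives x = 71.7 − 0.39(21.8)² + 0.0574(3610) − 0.67(46.3) = 71.7 − 185.3436 + 207.214 − 31.021 = 62.5494.
∂x/∂Y = +0.0574, so E_I = 0.0574·(3610/62.5494) ≈ 3.313.
E_I > 1: normal good (luxury).

3.313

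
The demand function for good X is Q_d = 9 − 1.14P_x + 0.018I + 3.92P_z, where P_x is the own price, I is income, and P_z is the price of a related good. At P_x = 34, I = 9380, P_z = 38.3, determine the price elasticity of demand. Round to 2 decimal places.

-0.13

Q_d = 9 − 1.14(34) + 0.018(9380) + 3.92(38.3) = 9 − 38.76 + 168.84 + 150.136 = 289.216.
∂Q_d/∂P_x = −1.14, so E_p = (−1.14)·(34/289.216) ≈ -0.13.
|E_p| < 1: demand is inelastic.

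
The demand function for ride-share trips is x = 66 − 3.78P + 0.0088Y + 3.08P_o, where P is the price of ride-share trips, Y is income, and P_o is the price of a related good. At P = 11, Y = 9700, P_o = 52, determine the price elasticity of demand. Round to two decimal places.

-0.15

Evaluating quantity at (P, Y, P_o) gives x = 66 − 3.78(11) + 0.0088(9700) + 3.08(52) = 66 − 41.58 + 85.36 + 160.16 = 269.94.
∂x/∂P = −3.78, so E_p = (−3.78)·(11/269.94) ≈ -0.15.
|E_p| < 1: demand is inelastic.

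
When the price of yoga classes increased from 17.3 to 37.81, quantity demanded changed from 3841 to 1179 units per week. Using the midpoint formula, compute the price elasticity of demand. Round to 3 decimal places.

%Δq = (1179 − 3841)/[(3841 + 1179)/2] = -2662/2510 ≈ -1.0606.
%Δp = (37.81 − 17.3)/[(17.3 + 37.81)/2] = 20.51/27.555 ≈ 0.7443.
Arc elasticity E = %Δq/%Δp ≈ -1.0606/0.7443 ≈ -1.425.
|E| > 1: demand is elastic over this range.

-1.425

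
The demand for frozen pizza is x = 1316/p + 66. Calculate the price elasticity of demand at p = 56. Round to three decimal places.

At p = 56, x = 89.5.
dx/dp = −1316/p² = −0.4196.
Point elasticity E = (dx/dp)·(p/x) = -0.4196 × 56/89.5 ≈ -0.263.
|E| < 1, so demand is inelastic at this price.

-0.263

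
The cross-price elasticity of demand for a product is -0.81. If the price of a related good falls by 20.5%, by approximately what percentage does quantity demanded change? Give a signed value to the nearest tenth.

16.6

%ΔQ ≈ E × %ΔP_y = (-0.81) × (-20.5%) ≈ 16.6%.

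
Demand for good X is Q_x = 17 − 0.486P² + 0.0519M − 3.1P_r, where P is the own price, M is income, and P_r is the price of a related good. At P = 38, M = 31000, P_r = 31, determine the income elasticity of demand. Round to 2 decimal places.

At the given point, Q_x = 17 − 0.486(38)² + 0.0519(31000) − 3.1(31) = 17 − 701.784 + 1608.9 − 96.1 = 828.016.
∂Q_x/∂M = +0.0519, so E_I = 0.0519·(31000/828.016) ≈ 1.94.
E_I > 1: normal good (luxury).

1.94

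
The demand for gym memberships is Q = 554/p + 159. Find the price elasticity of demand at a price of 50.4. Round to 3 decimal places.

At p = 50.4, Q = 169.9921.
dQ/dp = −554/p² = −0.2181.
Point elasticity E = (dQ/dp)·(p/Q) = -0.2181 × 50.4/169.9921 ≈ -0.065.
|E| < 1, so demand is inelastic at this price.

-0.065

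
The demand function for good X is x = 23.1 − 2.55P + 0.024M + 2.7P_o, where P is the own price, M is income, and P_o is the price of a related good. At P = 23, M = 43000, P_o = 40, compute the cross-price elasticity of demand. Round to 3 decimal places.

0.098

First evaluate x: 23.1 − 2.55(23) + 0.024(43000) + 2.7(40) = 23.1 − 58.65 + 1032 + 108 = 1104.45.
∂x/∂P_o = +2.7, so E_xy = 2.7·(40/1104.45) ≈ 0.098.
E_xy > 0: the goods are substitutes.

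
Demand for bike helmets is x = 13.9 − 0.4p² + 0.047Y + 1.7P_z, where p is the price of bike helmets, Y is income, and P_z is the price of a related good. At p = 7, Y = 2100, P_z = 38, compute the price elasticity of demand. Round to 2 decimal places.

First evaluate x: 13.9 − 0.4(7)² + 0.047(2100) + 1.7(38) = 13.9 − 19.6 + 98.7 + 64.6 = 157.6.
∂x/∂p = −2·0.4·p = -5.6, so E_p = -5.6·(7/157.6) ≈ -0.25.
|E_p| < 1: demand is inelastic.

-0.25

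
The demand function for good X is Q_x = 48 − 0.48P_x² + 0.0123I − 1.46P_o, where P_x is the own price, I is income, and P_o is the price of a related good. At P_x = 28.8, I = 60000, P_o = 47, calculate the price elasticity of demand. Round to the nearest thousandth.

Q_x = 48 − 0.48(28.8)² + 0.0123(60000) − 1.46(47) = 48 − 398.1312 + 738 − 68.62 = 319.2488.
∂Q_x/∂P_x = −2·0.48·P_x = -27.648, so E_p = -27.648·(28.8/319.2488) ≈ -2.494.
|E_p| > 1: demand is elastic.

-2.494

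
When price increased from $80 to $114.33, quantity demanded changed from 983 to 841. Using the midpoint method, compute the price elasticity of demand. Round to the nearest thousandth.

-0.441

%Δq = (841 − 983)/[(983 + 841)/2] = -142/912 ≈ -0.1557.
%ΔP = (114.33 − 80)/[(80 + 114.33)/2] = 34.33/97.165 ≈ 0.3533.
Arc elasticity E = %Δq/%ΔP ≈ -0.1557/0.3533 ≈ -0.441.
|E| < 1: demand is inelastic over this range.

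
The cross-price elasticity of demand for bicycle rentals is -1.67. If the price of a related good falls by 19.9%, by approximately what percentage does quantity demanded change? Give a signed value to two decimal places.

33.23

%ΔQ ≈ E × %ΔP_y = (-1.67) × (-19.9%) ≈ 33.23%.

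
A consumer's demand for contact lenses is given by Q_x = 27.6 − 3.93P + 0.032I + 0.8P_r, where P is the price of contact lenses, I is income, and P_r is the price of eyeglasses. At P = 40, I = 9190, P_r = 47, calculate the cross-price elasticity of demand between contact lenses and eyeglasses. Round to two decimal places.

0.19

First evaluate Q_x: 27.6 − 3.93(40) + 0.032(9190) + 0.8(47) = 27.6 − 157.2 + 294.08 + 37.6 = 202.08.
∂Q_x/∂P_r = +0.8, so E_xy = 0.8·(47/202.08) ≈ 0.19.
E_xy > 0: the goods are substitutes.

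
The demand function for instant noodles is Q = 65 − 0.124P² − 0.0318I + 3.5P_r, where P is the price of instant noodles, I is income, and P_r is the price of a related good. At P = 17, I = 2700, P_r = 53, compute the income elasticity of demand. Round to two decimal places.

-0.67

Q = 65 − 0.124(17)² − 0.0318(2700) + 3.5(53) = 65 − 35.836 − 85.86 + 185.5 = 128.804.
∂Q/∂I = −0.0318, so E_I = -0.0318·(2700/128.804) ≈ -0.67.
E_I < 0: inferior good.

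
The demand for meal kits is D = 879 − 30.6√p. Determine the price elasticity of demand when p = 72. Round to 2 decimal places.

-0.21

At p = 72, D = 619.3504.
dD/dp = −30.6/(2√p) = −30.6/(2·8.4853).
Point elasticity E = (dD/dp)·(p/D) = -1.8031 × 72/619.3504 ≈ -0.21.
|E| < 1, so demand is inelastic at this price.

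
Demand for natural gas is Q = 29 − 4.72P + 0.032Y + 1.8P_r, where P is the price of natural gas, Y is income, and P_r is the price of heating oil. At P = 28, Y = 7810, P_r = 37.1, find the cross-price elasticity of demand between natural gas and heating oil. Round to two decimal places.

0.31

Substituting, Q = 29 − 4.72(28) + 0.032(7810) + 1.8(37.1) = 29 − 132.16 + 249.92 + 66.78 = 213.54.
∂Q/∂P_r = +1.8, so E_xy = 1.8·(37.1/213.54) ≈ 0.31.
E_xy > 0: the goods are substitutes.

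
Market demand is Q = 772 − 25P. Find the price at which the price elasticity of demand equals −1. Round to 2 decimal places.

For linear demand Q = a − bP, E = −bP/(a − bP). |E| = 1 ⇒ bP = a − bP ⇒ P = a/(2b).
P = 772/(2·25) = 15.44.

15.44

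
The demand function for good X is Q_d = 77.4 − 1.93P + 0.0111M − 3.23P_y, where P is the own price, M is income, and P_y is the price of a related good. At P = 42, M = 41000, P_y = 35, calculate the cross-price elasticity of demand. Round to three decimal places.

-0.334

Q_d = 77.4 − 1.93(42) + 0.0111(41000) − 3.23(35) = 77.4 − 81.06 + 455.1 − 113.05 = 338.39.
∂Q_d/∂P_y = −3.23, so E_xy = -3.23·(35/338.39) ≈ -0.334.
E_xy < 0: the goods are complements.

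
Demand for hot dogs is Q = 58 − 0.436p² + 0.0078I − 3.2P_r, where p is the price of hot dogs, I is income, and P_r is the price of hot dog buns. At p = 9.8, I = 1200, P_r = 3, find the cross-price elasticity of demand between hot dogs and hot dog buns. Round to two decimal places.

-0.60

First evaluate Q: 58 − 0.436(9.8)² + 0.0078(1200) − 3.2(3) = 58 − 41.8734 + 9.36 − 9.6 = 15.8866.
∂Q/∂P_r = −3.2, so E_xy = -3.2·(3/15.8866) ≈ -0.60.
E_xy < 0: the goods are complements.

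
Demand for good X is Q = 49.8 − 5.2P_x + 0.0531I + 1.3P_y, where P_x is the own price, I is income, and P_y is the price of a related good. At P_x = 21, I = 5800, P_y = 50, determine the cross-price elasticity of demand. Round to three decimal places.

First evaluate Q: 49.8 − 5.2(21) + 0.0531(5800) + 1.3(50) = 49.8 − 109.2 + 307.98 + 65 = 313.58.
∂Q/∂P_y = +1.3, so E_xy = 1.3·(50/313.58) ≈ 0.207.
E_xy > 0: the goods are substitutes.

0.207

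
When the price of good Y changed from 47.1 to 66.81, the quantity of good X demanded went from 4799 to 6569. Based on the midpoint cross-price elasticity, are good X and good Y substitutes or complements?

%ΔQ_x = (6569 − 4799)/[(4799+6569)/2] = 1770/5684 ≈ 0.3114.
%ΔP_y = (66.81 − 47.1)/[(47.1+66.81)/2] ≈ 0.3461.
E_xy = 0.3114/0.3461 ≈ 0.900.
E_xy > 0, so the goods are substitutes.

substitutes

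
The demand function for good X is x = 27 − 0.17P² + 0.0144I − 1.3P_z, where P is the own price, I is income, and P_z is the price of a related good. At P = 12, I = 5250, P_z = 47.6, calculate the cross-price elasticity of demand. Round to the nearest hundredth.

Substituting, x = 27 − 0.17(12)² + 0.0144(5250) − 1.3(47.6) = 27 − 24.48 + 75.6 − 61.88 = 16.24.
∂x/∂P_z = −1.3, so E_xy = -1.3·(47.6/16.24) ≈ -3.81.
E_xy < 0: the goods are complements.

-3.81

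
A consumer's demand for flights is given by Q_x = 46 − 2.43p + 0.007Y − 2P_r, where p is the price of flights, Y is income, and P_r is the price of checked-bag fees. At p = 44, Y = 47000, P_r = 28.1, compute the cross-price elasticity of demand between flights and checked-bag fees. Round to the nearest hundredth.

Q_x = 46 − 2.43(44) + 0.007(47000) − 2(28.1) = 46 − 106.92 + 329 − 56.2 = 211.88.
∂Q_x/∂P_r = −2, so E_xy = -2·(28.1/211.88) ≈ -0.27.
E_xy < 0: the goods are complements.

-0.27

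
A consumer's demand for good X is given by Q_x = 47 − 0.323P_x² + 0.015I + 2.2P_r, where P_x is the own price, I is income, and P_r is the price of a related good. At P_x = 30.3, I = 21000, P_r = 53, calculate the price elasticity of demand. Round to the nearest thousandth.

At the given point, Q_x = 47 − 0.323(30.3)² + 0.015(21000) + 2.2(53) = 47 − 296.5431 + 315 + 116.6 = 182.0569.
∂Q_x/∂P_x = −2·0.323·P_x = -19.5738, so E_p = -19.5738·(30.3/182.0569) ≈ -3.258.
|E_p| > 1: demand is elastic.

-3.258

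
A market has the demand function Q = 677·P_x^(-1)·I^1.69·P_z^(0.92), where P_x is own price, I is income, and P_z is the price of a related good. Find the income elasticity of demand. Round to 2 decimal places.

For a Cobb–Douglas (constant-elasticity) form Q = A·I^α·…, the elasticity with respect to I equals the exponent α at every point.
Here the exponent on I is 1.69, so the income elasticity of demand is 1.69.

1.69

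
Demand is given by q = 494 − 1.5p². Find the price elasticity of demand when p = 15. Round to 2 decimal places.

-4.31

At p = 15, q = 156.5.
dq/dp = −2·1.5·p = −45.
Point elasticity E = (dq/dp)·(p/q) = -45 × 15/156.5 ≈ -4.31.
|E| > 1, so demand is elastic at this price.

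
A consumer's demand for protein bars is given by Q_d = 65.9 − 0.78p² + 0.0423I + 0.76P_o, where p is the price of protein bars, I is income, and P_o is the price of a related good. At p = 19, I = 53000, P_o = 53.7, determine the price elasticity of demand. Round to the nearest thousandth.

-0.272

Substituting, Q_d = 65.9 − 0.78(19)² + 0.0423(53000) + 0.76(53.7) = 65.9 − 281.58 + 2241.9 + 40.812 = 2067.032.
∂Q_d/∂p = −2·0.78·p = -29.64, so E_p = -29.64·(19/2067.032) ≈ -0.272.
|E_p| < 1: demand is inelastic.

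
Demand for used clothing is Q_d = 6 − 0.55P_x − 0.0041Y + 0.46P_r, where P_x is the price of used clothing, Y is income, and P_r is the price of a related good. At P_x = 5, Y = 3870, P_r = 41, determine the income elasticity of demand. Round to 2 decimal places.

Evaluating quantity at (P_x, Y, P_r) gives Q_d = 6 − 0.55(5) − 0.0041(3870) + 0.46(41) = 6 − 2.75 − 15.867 + 18.86 = 6.243.
∂Q_d/∂Y = −0.0041, so E_I = -0.0041·(3870/6.243) ≈ -2.54.
E_I < 0: inferior good.

-2.54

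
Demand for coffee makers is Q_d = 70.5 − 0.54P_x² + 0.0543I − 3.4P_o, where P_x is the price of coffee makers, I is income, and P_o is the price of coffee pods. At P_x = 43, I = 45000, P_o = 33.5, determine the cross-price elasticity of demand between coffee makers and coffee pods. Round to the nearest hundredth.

At the given point, Q_d = 70.5 − 0.54(43)² + 0.0543(45000) − 3.4(33.5) = 70.5 − 998.46 + 2443.5 − 113.9 = 1401.64.
∂Q_d/∂P_o = −3.4, so E_xy = -3.4·(33.5/1401.64) ≈ -0.08.
E_xy < 0: the goods are complements.

-0.08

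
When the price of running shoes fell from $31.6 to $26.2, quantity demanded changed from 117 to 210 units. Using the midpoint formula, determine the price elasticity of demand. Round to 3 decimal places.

-3.044

%ΔQ = (210 − 117)/[(117 + 210)/2] = 93/163.5 ≈ 0.5688.
%ΔP = (26.2 − 31.6)/[(31.6 + 26.2)/2] = -5.4/28.9 ≈ -0.1869.
Arc elasticity E = %ΔQ/%ΔP ≈ 0.5688/-0.1869 ≈ -3.044.
|E| > 1: demand is elastic over this range.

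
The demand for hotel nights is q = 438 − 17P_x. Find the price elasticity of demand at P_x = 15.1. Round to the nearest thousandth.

At P_x = 15.1, q = 181.3.
dq/dP_x = −17.
Point elasticity E = (dq/dP_x)·(P_x/q) = -17 × 15.1/181.3 ≈ -1.416.
|E| > 1, so demand is elastic at this price.

-1.416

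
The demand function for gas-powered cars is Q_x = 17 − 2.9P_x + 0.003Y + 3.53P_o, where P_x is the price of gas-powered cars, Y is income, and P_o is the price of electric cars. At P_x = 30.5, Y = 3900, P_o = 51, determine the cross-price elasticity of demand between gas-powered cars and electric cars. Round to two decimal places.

1.50

Q_x = 17 − 2.9(30.5) + 0.003(3900) + 3.53(51) = 17 − 88.45 + 11.7 + 180.03 = 120.28.
∂Q_x/∂P_o = +3.53, so E_xy = 3.53·(51/120.28) ≈ 1.50.
E_xy > 0: the goods are substitutes.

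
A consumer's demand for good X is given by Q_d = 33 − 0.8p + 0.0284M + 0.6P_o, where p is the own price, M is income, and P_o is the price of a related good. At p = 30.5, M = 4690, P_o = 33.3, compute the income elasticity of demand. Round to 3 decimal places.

Q_d = 33 − 0.8(30.5) + 0.0284(4690) + 0.6(33.3) = 33 − 24.4 + 133.196 + 19.98 = 161.776.
∂Q_d/∂M = +0.0284, so E_I = 0.0284·(4690/161.776) ≈ 0.823.
E_I ∈ (0,1): normal good (necessity).

0.823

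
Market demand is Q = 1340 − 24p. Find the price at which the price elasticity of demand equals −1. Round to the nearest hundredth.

For linear demand Q = a − bp, E = −bp/(a − bp). |E| = 1 ⇒ bp = a − bp ⇒ p = a/(2b).
p = 1340/(2·24) ≈ 27.92.

27.92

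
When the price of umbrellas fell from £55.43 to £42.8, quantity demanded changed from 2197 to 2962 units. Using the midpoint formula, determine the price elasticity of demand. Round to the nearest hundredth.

%Δq = (2962 − 2197)/[(2197 + 2962)/2] = 765/2579.5 ≈ 0.2966.
%ΔP = (42.8 − 55.43)/[(55.43 + 42.8)/2] = -12.63/49.115 ≈ -0.2572.
Arc elasticity E = %Δq/%ΔP ≈ 0.2966/-0.2572 ≈ -1.15.
|E| > 1: demand is elastic over this range.

-1.15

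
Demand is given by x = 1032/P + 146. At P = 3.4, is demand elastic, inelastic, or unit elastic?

At P = 3.4, x = 449.5294.
dx/dP = −1032/P² = −89.2734.
Point elasticity E = (dx/dP)·(P/x) = -89.2734 × 3.4/449.5294 ≈ -0.675.
|E| ≈ 0.675 < 1, so demand is inelastic.

inelastic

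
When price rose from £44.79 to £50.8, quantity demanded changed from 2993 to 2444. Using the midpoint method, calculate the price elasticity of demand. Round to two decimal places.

%Δq = (2444 − 2993)/[(2993 + 2444)/2] = -549/2718.5 ≈ -0.2019.
%Δp = (50.8 − 44.79)/[(44.79 + 50.8)/2] = 6.01/47.795 ≈ 0.1257.
Arc elasticity E = %Δq/%Δp ≈ -0.2019/0.1257 ≈ -1.61.
|E| > 1: demand is elastic over this range.

-1.61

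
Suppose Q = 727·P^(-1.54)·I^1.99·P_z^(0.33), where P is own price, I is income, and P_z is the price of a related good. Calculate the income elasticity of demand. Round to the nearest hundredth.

For a Cobb–Douglas (constant-elasticity) form Q = A·I^α·…, the elasticity with respect to I equals the exponent α at every point.
Here the exponent on I is 1.99, so the income elasticity of demand is 1.99.

1.99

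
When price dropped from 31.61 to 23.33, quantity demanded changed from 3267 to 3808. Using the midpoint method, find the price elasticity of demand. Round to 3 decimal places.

%Δq = (3808 − 3267)/[(3267 + 3808)/2] = 541/3537.5 ≈ 0.1529.
%ΔP = (23.33 − 31.61)/[(31.61 + 23.33)/2] = -8.28/27.47 ≈ -0.3014.
Arc elasticity E = %Δq/%ΔP ≈ 0.1529/-0.3014 ≈ -0.507.
|E| < 1: demand is inelastic over this range.

-0.507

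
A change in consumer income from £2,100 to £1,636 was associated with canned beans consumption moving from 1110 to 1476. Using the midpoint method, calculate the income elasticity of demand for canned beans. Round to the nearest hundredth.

%ΔQ = (1476 − 1110)/[(1110+1476)/2] = 366/1293 ≈ 0.2831.
%ΔY = (1,636 − 2,100)/[(2,100+1,636)/2] = -464/1868 ≈ -0.2484.
E_I = %ΔQ/%ΔY ≈ -1.14.
E_I < 0: inferior good.

-1.14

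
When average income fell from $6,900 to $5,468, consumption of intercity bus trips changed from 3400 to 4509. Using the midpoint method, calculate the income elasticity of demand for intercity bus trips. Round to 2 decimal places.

-1.21

%ΔQ = (4509 − 3400)/[(3400+4509)/2] = 1109/3954.5 ≈ 0.2804.
%ΔY = (5,468 − 6,900)/[(6,900+5,468)/2] = -1432/6184 ≈ -0.2316.
E_I = %ΔQ/%ΔY ≈ -1.21.
E_I < 0: inferior good.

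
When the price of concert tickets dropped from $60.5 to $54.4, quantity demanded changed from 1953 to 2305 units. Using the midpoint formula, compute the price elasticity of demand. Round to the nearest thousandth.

%ΔQ = (2305 − 1953)/[(1953 + 2305)/2] = 352/2129 ≈ 0.1653.
%ΔP = (54.4 − 60.5)/[(60.5 + 54.4)/2] = -6.1/57.45 ≈ -0.1062.
Arc elasticity E = %ΔQ/%ΔP ≈ 0.1653/-0.1062 ≈ -1.557.
|E| > 1: demand is elastic over this range.

-1.557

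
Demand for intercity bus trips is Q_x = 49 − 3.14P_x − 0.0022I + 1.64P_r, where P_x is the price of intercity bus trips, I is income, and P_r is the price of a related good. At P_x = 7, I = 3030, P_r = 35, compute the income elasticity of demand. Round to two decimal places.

Q_x = 49 − 3.14(7) − 0.0022(3030) + 1.64(35) = 49 − 21.98 − 6.666 + 57.4 = 77.754.
∂Q_x/∂I = −0.0022, so E_I = -0.0022·(3030/77.754) ≈ -0.09.
E_I < 0: inferior good.

-0.09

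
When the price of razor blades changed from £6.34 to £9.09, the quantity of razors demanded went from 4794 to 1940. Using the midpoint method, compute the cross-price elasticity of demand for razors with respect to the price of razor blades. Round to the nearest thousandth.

%ΔQ_x = (1940 − 4794)/[(4794+1940)/2] = -2854/3367 ≈ -0.8476.
%ΔP_y = (9.09 − 6.34)/[(6.34+9.09)/2] ≈ 0.3564.
E_xy = -0.8476/0.3564 ≈ -2.378.
E_xy < 0, so razors and razor blades are complements.

-2.378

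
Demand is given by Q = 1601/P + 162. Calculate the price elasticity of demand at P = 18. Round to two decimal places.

-0.35

At P = 18, Q = 250.9444.
dQ/dP = −1601/P² = −4.9414.
Point elasticity E = (dQ/dP)·(P/Q) = -4.9414 × 18/250.9444 ≈ -0.35.
|E| < 1, so demand is inelastic at this price.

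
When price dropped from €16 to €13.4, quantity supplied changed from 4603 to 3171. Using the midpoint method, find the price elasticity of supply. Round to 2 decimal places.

%ΔQ = (3171 − 4603)/[(4603 + 3171)/2] = -1432/3887 ≈ -0.3684.
%Δp = (13.4 − 16)/[(16 + 13.4)/2] = -2.6/14.7 ≈ -0.1769.
Arc elasticity E = %ΔQ/%Δp ≈ -0.3684/-0.1769 ≈ 2.08.
|E| > 1: supply is elastic over this range.

2.08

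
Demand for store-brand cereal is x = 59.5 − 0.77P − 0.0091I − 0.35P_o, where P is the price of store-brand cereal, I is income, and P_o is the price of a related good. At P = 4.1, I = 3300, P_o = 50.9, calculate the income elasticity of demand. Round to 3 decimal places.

Evaluating quantity at (P, I, P_o) gives x = 59.5 − 0.77(4.1) − 0.0091(3300) − 0.35(50.9) = 59.5 − 3.157 − 30.03 − 17.815 = 8.498.
∂x/∂I = −0.0091, so E_I = -0.0091·(3300/8.498) ≈ -3.534.
E_I < 0: inferior good.

-3.534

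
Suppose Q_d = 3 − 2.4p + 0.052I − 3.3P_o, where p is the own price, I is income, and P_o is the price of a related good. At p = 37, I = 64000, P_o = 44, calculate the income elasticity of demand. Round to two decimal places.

Substituting, Q_d = 3 − 2.4(37) + 0.052(64000) − 3.3(44) = 3 − 88.8 + 3328 − 145.2 = 3097.
∂Q_d/∂I = +0.052, so E_I = 0.052·(64000/3097) ≈ 1.07.
E_I > 1: normal good (luxury).

1.07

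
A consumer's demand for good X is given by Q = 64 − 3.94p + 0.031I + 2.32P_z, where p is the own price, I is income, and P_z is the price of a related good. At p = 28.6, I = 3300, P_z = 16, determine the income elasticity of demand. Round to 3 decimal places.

Substituting, Q = 64 − 3.94(28.6) + 0.031(3300) + 2.32(16) = 64 − 112.684 + 102.3 + 37.12 = 90.736.
∂Q/∂I = +0.031, so E_I = 0.031·(3300/90.736) ≈ 1.127.
E_I > 1: normal good (luxury).

1.127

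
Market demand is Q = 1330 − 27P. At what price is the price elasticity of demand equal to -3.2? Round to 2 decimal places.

Set −bP/(a − bP) = −3.2 ⇒ bP = 3.2(a − bP) ⇒ bP(1+3.2) = 3.2·a.
P = 3.2·1330/(27·4.2) ≈ 37.53.

37.53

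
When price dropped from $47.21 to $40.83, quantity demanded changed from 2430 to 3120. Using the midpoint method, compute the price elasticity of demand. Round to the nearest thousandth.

%Δq = (3120 − 2430)/[(2430 + 3120)/2] = 690/2775 ≈ 0.2486.
%ΔP = (40.83 − 47.21)/[(47.21 + 40.83)/2] = -6.38/44.02 ≈ -0.1449.
Arc elasticity E = %Δq/%ΔP ≈ 0.2486/-0.1449 ≈ -1.716.
|E| > 1: demand is elastic over this range.

-1.716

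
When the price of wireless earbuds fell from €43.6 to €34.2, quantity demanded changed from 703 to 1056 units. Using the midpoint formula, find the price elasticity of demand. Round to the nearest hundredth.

-1.66

%Δq = (1056 − 703)/[(703 + 1056)/2] = 353/879.5 ≈ 0.4014.
%ΔP = (34.2 − 43.6)/[(43.6 + 34.2)/2] = -9.4/38.9 ≈ -0.2416.
Arc elasticity E = %Δq/%ΔP ≈ 0.4014/-0.2416 ≈ -1.66.
|E| > 1: demand is elastic over this range.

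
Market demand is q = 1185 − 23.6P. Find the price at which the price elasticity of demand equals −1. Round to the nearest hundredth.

25.11

For linear demand q = a − bP, E = −bP/(a − bP). |E| = 1 ⇒ bP = a − bP ⇒ P = a/(2b).
P = 1185/(2·23.6) ≈ 25.11.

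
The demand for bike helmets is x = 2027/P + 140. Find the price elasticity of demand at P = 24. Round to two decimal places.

-0.38

At P = 24, x = 224.4583.
dx/dP = −2027/P² = −3.5191.
Point elasticity E = (dx/dP)·(P/x) = -3.5191 × 24/224.4583 ≈ -0.38.
|E| < 1, so demand is inelastic at this price.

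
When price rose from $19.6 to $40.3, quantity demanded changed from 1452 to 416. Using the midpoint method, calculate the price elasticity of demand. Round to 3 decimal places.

-1.605

%Δq = (416 − 1452)/[(1452 + 416)/2] = -1036/934 ≈ -1.1092.
%Δp = (40.3 − 19.6)/[(19.6 + 40.3)/2] = 20.7/29.95 ≈ 0.6912.
Arc elasticity E = %Δq/%Δp ≈ -1.1092/0.6912 ≈ -1.605.
|E| > 1: demand is elastic over this range.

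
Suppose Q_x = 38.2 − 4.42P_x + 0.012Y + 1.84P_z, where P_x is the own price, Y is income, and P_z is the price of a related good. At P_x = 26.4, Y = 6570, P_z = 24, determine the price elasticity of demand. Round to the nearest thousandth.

Evaluating quantity at (P_x, Y, P_z) gives Q_x = 38.2 − 4.42(26.4) + 0.012(6570) + 1.84(24) = 38.2 − 116.688 + 78.84 + 44.16 = 44.512.
∂Q_x/∂P_x = −4.42, so E_p = (−4.42)·(26.4/44.512) ≈ -2.621.
|E_p| > 1: demand is elastic.

-2.621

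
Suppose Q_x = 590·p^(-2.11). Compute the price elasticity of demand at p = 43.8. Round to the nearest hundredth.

-2.11

For a Cobb–Douglas (constant-elasticity) form Q_x = A·p^α·…, the elasticity with respect to p equals the exponent α at every point.
Here the exponent on p is -2.11, so the price elasticity of demand is -2.11.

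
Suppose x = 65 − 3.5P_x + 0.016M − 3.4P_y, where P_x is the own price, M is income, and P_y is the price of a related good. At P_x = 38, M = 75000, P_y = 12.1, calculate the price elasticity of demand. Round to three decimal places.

Substituting, x = 65 − 3.5(38) + 0.016(75000) − 3.4(12.1) = 65 − 133 + 1200 − 41.14 = 1090.86.
∂x/∂P_x = −3.5, so E_p = (−3.5)·(38/1090.86) ≈ -0.122.
|E_p| < 1: demand is inelastic.

-0.122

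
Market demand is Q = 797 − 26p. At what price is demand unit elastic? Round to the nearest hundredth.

For linear demand Q = a − bp, E = −bp/(a − bp). |E| = 1 ⇒ bp = a − bp ⇒ p = a/(2b).
p = 797/(2·26) ≈ 15.33.

15.33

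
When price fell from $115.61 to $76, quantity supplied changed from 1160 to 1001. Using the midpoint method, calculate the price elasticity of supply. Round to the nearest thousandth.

%Δq = (1001 − 1160)/[(1160 + 1001)/2] = -159/1080.5 ≈ -0.1472.
%ΔP = (76 − 115.61)/[(115.61 + 76)/2] = -39.61/95.805 ≈ -0.4134.
Arc elasticity E = %Δq/%ΔP ≈ -0.1472/-0.4134 ≈ 0.356.
|E| < 1: supply is inelastic over this range.

0.356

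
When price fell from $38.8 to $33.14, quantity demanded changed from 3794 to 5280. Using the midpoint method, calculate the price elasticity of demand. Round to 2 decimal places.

-2.08

%ΔQ = (5280 − 3794)/[(3794 + 5280)/2] = 1486/4537 ≈ 0.3275.
%ΔP = (33.14 − 38.8)/[(38.8 + 33.14)/2] = -5.66/35.97 ≈ -0.1574.
Arc elasticity E = %ΔQ/%ΔP ≈ 0.3275/-0.1574 ≈ -2.08.
|E| > 1: demand is elastic over this range.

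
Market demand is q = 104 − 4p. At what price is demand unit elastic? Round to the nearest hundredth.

For linear demand q = a − bp, E = −bp/(a − bp). |E| = 1 ⇒ bp = a − bp ⇒ p = a/(2b).
p = 104/(2·4) = 13.00.

13.00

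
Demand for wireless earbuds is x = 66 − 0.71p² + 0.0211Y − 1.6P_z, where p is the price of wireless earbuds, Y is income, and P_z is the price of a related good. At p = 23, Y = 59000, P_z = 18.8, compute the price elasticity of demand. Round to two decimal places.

x = 66 − 0.71(23)² + 0.0211(59000) − 1.6(18.8) = 66 − 375.59 + 1244.9 − 30.08 = 905.23.
∂x/∂p = −2·0.71·p = -32.66, so E_p = -32.66·(23/905.23) ≈ -0.83.
|E_p| < 1: demand is inelastic.

-0.83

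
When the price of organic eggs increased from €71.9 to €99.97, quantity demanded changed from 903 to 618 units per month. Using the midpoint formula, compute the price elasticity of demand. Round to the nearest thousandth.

%Δq = (618 − 903)/[(903 + 618)/2] = -285/760.5 ≈ -0.3748.
%ΔP = (99.97 − 71.9)/[(71.9 + 99.97)/2] = 28.07/85.935 ≈ 0.3266.
Arc elasticity E = %Δq/%ΔP ≈ -0.3748/0.3266 ≈ -1.147.
|E| > 1: demand is elastic over this range.

-1.147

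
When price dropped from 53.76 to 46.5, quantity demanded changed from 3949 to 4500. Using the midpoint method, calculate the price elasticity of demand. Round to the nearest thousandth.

%ΔQ = (4500 − 3949)/[(3949 + 4500)/2] = 551/4224.5 ≈ 0.1304.
%Δp = (46.5 − 53.76)/[(53.76 + 46.5)/2] = -7.26/50.13 ≈ -0.1448.
Arc elasticity E = %ΔQ/%Δp ≈ 0.1304/-0.1448 ≈ -0.901.
|E| < 1: demand is inelastic over this range.

-0.901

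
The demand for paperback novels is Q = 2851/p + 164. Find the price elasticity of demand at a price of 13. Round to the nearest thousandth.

-0.572

At p = 13, Q = 383.3077.
dQ/dp = −2851/p² = −16.8698.
Point elasticity E = (dQ/dp)·(p/Q) = -16.8698 × 13/383.3077 ≈ -0.572.
|E| < 1, so demand is inelastic at this price.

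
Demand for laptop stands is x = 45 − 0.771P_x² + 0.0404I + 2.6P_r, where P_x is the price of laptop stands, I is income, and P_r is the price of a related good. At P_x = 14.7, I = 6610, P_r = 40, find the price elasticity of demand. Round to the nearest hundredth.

-1.34

Evaluating quantity at (P_x, I, P_r) gives x = 45 − 0.771(14.7)² + 0.0404(6610) + 2.6(40) = 45 − 166.6054 + 267.044 + 104 = 249.4386.
∂x/∂P_x = −2·0.771·P_x = -22.6674, so E_p = -22.6674·(14.7/249.4386) ≈ -1.34.
|E_p| > 1: demand is elastic.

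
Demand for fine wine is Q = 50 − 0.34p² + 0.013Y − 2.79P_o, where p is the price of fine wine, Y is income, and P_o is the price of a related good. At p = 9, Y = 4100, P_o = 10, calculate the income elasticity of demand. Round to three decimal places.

Evaluating quantity at (p, Y, P_o) gives Q = 50 − 0.34(9)² + 0.013(4100) − 2.79(10) = 50 − 27.54 + 53.3 − 27.9 = 47.86.
∂Q/∂Y = +0.013, so E_I = 0.013·(4100/47.86) ≈ 1.114.
E_I > 1: normal good (luxury).

1.114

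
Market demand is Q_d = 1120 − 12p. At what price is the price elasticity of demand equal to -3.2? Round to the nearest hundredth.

71.11

Set −bp/(a − bp) = −3.2 ⇒ bp = 3.2(a − bp) ⇒ bp(1+3.2) = 3.2·a.
p = 3.2·1120/(12·4.2) ≈ 71.11.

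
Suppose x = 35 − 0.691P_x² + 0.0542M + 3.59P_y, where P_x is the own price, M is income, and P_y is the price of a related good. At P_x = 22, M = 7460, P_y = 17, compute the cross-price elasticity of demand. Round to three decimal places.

0.368

First evaluate x: 35 − 0.691(22)² + 0.0542(7460) + 3.59(17) = 35 − 334.444 + 404.332 + 61.03 = 165.918.
∂x/∂P_y = +3.59, so E_xy = 3.59·(17/165.918) ≈ 0.368.
E_xy > 0: the goods are substitutes.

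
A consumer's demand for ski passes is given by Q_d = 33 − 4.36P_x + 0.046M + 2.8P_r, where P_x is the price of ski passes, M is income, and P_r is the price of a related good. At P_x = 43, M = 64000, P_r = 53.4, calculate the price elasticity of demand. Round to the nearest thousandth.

-0.064

Substituting, Q_d = 33 − 4.36(43) + 0.046(64000) + 2.8(53.4) = 33 − 187.48 + 2944 + 149.52 = 2939.04.
∂Q_d/∂P_x = −4.36, so E_p = (−4.36)·(43/2939.04) ≈ -0.064.
|E_p| < 1: demand is inelastic.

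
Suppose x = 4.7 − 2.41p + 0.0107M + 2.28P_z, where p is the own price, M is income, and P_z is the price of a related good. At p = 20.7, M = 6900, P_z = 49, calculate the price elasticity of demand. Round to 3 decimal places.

Substituting, x = 4.7 − 2.41(20.7) + 0.0107(6900) + 2.28(49) = 4.7 − 49.887 + 73.83 + 111.72 = 140.363.
∂x/∂p = −2.41, so E_p = (−2.41)·(20.7/140.363) ≈ -0.355.
|E_p| < 1: demand is inelastic.

-0.355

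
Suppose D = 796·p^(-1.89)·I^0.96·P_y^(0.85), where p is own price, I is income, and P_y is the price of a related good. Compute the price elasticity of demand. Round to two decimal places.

For a Cobb–Douglas (constant-elasticity) form D = A·p^α·…, the elasticity with respect to p equals the exponent α at every point.
Here the exponent on p is -1.89, so the price elasticity of demand is -1.89.

-1.89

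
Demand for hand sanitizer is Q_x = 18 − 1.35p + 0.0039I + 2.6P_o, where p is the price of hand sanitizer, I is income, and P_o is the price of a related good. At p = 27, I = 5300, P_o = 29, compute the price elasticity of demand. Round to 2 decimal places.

Evaluating quantity at (p, I, P_o) gives Q_x = 18 − 1.35(27) + 0.0039(5300) + 2.6(29) = 18 − 36.45 + 20.67 + 75.4 = 77.62.
∂Q_x/∂p = −1.35, so E_p = (−1.35)·(27/77.62) ≈ -0.47.
|E_p| < 1: demand is inelastic.

-0.47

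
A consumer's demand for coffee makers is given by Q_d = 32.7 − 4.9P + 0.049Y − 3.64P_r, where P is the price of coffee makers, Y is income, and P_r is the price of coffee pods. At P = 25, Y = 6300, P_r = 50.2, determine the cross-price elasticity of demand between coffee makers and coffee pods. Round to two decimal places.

Evaluating quantity at (P, Y, P_r) gives Q_d = 32.7 − 4.9(25) + 0.049(6300) − 3.64(50.2) = 32.7 − 122.5 + 308.7 − 182.728 = 36.172.
∂Q_d/∂P_r = −3.64, so E_xy = -3.64·(50.2/36.172) ≈ -5.05.
E_xy < 0: the goods are complements.

-5.05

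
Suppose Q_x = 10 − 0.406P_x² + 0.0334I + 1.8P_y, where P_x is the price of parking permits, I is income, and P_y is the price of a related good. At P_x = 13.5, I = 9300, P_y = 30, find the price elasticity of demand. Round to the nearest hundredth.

At the given point, Q_x = 10 − 0.406(13.5)² + 0.0334(9300) + 1.8(30) = 10 − 73.9935 + 310.62 + 54 = 300.6265.
∂Q_x/∂P_x = −2·0.406·P_x = -10.962, so E_p = -10.962·(13.5/300.6265) ≈ -0.49.
|E_p| < 1: demand is inelastic.

-0.49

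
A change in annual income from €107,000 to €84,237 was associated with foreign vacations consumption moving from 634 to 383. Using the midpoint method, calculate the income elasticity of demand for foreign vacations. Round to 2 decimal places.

2.07

%ΔQ = (383 − 634)/[(634+383)/2] = -251/508.5 ≈ -0.4936.
%ΔY = (84,237 − 107,000)/[(107,000+84,237)/2] = -22763/95618.5 ≈ -0.2381.
E_I = %ΔQ/%ΔY ≈ 2.07.
E_I > 1: normal good (luxury).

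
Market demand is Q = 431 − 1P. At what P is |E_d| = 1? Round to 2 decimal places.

215.50

For linear demand Q = a − bP, E = −bP/(a − bP). |E| = 1 ⇒ bP = a − bP ⇒ P = a/(2b).
P = 431/(2·1) = 215.50.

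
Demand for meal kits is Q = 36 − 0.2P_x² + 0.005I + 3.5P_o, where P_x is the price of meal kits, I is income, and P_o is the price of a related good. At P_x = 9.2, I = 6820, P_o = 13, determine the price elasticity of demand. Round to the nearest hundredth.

Substituting, Q = 36 − 0.2(9.2)² + 0.005(6820) + 3.5(13) = 36 − 16.928 + 34.1 + 45.5 = 98.672.
∂Q/∂P_x = −2·0.2·P_x = -3.68, so E_p = -3.68·(9.2/98.672) ≈ -0.34.
|E_p| < 1: demand is inelastic.

-0.34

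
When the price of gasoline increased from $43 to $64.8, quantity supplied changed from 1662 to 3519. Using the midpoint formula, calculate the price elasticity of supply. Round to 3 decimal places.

%ΔQ = (3519 − 1662)/[(1662 + 3519)/2] = 1857/2590.5 ≈ 0.7169.
%ΔP = (64.8 − 43)/[(43 + 64.8)/2] = 21.8/53.9 ≈ 0.4045.
Arc elasticity E = %ΔQ/%ΔP ≈ 0.7169/0.4045 ≈ 1.772.
|E| > 1: supply is elastic over this range.

1.772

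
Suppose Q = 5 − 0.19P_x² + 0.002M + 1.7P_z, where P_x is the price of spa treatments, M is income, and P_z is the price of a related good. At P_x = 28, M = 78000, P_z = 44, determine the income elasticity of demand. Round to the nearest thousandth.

Evaluating quantity at (P_x, M, P_z) gives Q = 5 − 0.19(28)² + 0.002(78000) + 1.7(44) = 5 − 148.96 + 156 + 74.8 = 86.84.
∂Q/∂M = +0.002, so E_I = 0.002·(78000/86.84) ≈ 1.796.
E_I > 1: normal good (luxury).

1.796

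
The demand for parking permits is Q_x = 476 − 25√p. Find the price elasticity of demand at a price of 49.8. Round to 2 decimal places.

At p = 49.8, Q_x = 299.5772.
dQ_x/dp = −25/(2√p) = −25/(2·7.0569).
Point elasticity E = (dQ_x/dp)·(p/Q_x) = -1.7713 × 49.8/299.5772 ≈ -0.29.
|E| < 1, so demand is inelastic at this price.

-0.29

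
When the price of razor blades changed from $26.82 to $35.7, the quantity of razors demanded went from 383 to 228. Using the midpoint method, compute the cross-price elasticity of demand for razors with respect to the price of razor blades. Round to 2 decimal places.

-1.79

%ΔQ_x = (228 − 383)/[(383+228)/2] = -155/305.5 ≈ -0.5074.
%ΔP_y = (35.7 − 26.82)/[(26.82+35.7)/2] ≈ 0.2841.
E_xy = -0.5074/0.2841 ≈ -1.79.
E_xy < 0, so razors and razor blades are complements.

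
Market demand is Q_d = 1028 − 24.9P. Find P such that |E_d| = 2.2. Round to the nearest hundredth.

Set −bP/(a − bP) = −2.2 ⇒ bP = 2.2(a − bP) ⇒ bP(1+2.2) = 2.2·a.
P = 2.2·1028/(24.9·3.2) ≈ 28.38.

28.38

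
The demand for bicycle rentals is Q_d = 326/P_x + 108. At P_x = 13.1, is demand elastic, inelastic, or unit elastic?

inelastic

At P_x = 13.1, Q_d = 132.8855.
dQ_d/dP_x = −326/P_x² = −1.8997.
Point elasticity E = (dQ_d/dP_x)·(P_x/Q_d) = -1.8997 × 13.1/132.8855 ≈ -0.187.
|E| ≈ 0.187 < 1, so demand is inelastic.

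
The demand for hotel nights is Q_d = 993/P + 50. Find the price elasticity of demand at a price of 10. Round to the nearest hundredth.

-0.67

At P = 10, Q_d = 149.3.
dQ_d/dP = −993/P² = −9.93.
Point elasticity E = (dQ_d/dP)·(P/Q_d) = -9.93 × 10/149.3 ≈ -0.67.
|E| < 1, so demand is inelastic at this price.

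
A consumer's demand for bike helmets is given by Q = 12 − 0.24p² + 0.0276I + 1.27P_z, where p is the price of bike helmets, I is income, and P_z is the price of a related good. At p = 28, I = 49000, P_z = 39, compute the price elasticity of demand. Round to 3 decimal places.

At the given point, Q = 12 − 0.24(28)² + 0.0276(49000) + 1.27(39) = 12 − 188.16 + 1352.4 + 49.53 = 1225.77.
∂Q/∂p = −2·0.24·p = -13.44, so E_p = -13.44·(28/1225.77) ≈ -0.307.
|E_p| < 1: demand is inelastic.

-0.307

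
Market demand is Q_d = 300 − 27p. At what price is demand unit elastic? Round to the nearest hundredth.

5.56

For linear demand Q_d = a − bp, E = −bp/(a − bp). |E| = 1 ⇒ bp = a − bp ⇒ p = a/(2b).
p = 300/(2·27) ≈ 5.56.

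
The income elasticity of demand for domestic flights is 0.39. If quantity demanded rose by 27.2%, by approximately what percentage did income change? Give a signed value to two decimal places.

69.74

%ΔQ ≈ E × %ΔI ⇒ %ΔI = %ΔQ / E = (27.2%)/(0.39) ≈ 69.74%.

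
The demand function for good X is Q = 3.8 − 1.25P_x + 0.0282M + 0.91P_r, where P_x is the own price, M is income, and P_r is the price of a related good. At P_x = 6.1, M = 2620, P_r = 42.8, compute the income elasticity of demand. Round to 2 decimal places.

0.68

First evaluate Q: 3.8 − 1.25(6.1) + 0.0282(2620) + 0.91(42.8) = 3.8 − 7.625 + 73.884 + 38.948 = 109.007.
∂Q/∂M = +0.0282, so E_I = 0.0282·(2620/109.007) ≈ 0.68.
E_I ∈ (0,1): normal good (necessity).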